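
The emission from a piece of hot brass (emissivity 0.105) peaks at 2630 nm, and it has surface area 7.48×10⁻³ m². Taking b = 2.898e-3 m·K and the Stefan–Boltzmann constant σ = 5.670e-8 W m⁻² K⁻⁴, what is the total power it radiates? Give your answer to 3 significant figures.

Wien's law: T = b/λ_max = 2.898×10⁻³/2.630×10⁻⁶ = 1101.90 K.
Area A = 7.48×10⁻³ m².
Then P = εσAT⁴ = 0.105×5.670×10⁻⁸×7.48×10⁻³×(1101.90)⁴ = 65.7 W.

P ≈ 65.7 W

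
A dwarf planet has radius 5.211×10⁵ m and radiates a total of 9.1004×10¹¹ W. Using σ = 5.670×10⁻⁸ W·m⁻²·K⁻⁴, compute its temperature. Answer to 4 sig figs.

T ≈ 46.57 K

Surface area A = 4πR² = 4π(5.211×10⁵ m)² = 3.41234×10¹² m².
P = σAT⁴ ⇒ T = (P/(σA))^(1/4) = (9.1004×10¹¹/(5.670×10⁻⁸×3.41234×10¹²))^(1/4) = 46.57 K.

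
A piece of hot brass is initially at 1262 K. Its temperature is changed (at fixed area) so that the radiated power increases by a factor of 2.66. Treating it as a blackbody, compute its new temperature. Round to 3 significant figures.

T₂ ≈ 1.61×10³ K

P ∝ T⁴, so T₂/T₁ = (P₂/P₁)^(1/4) = (2.66)^(1/4) = 1.27709.
T₂ = 1262 × 1.27709 = 1.61×10³ K.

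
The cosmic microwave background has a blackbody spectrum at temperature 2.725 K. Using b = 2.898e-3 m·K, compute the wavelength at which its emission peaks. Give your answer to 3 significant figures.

Wien's displacement law: λ_max = b/T = (2.898×10⁻³ m·K)/(2.725 K) = 1.063×10⁻³ m.
That is 1.06×10⁻³ m, in the microwave range.

λ_max ≈ 1.06×10⁻³ m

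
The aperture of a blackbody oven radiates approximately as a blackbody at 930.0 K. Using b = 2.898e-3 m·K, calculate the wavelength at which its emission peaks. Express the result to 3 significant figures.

Wien's displacement law: λ_max = b/T = (2.898×10⁻³ m·K)/(930.0 K) = 3.116×10⁻⁶ m.
That is 3.12 μm, in the infrared range.

λ_max ≈ 3.12 μm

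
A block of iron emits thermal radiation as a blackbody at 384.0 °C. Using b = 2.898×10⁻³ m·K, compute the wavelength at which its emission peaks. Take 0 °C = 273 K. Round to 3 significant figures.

T = 384.0 °C + 273 = 657.0 K.
Wien's displacement law: λ_max = b/T = (2.898×10⁻³ m·K)/(657.0 K) = 4.411×10⁻⁶ m.
That is 4.41 μm, in the infrared range.

λ_max ≈ 4.41 μm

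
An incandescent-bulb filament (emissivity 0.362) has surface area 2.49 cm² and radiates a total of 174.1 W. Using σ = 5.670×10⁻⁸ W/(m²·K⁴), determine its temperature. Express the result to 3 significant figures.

Area A = 2.49 cm² = 2.49×10⁻⁴ m².
P = εσAT⁴ ⇒ T = (P/(εσA))^(1/4) = (174.1/(0.362×5.670×10⁻⁸×2.49×10⁻⁴))^(1/4) = 2.42×10³ K.

T ≈ 2.42×10³ K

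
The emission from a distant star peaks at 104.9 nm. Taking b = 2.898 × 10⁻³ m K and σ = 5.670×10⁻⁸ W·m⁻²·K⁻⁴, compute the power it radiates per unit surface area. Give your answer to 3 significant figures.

Wien's law: T = b/λ_max = 2.898×10⁻³/1.049×10⁻⁷ = 27626.3 K.
Then I = σT⁴ = 5.670×10⁻⁸×(27626.3)⁴ = 3.30×10¹⁰ W/m².

I ≈ 3.30×10¹⁰ W/m²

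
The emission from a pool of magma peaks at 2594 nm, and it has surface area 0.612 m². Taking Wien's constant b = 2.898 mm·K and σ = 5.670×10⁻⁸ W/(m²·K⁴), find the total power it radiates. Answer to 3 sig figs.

Wien's law: T = b/λ_max = 2.898×10⁻³/2.594×10⁻⁶ = 1117.19 K.
Area A = 0.612 m².
Then P = σAT⁴ = 5.670×10⁻⁸×0.612×(1117.19)⁴ = 5.41×10⁴ W.

P ≈ 5.41×10⁴ W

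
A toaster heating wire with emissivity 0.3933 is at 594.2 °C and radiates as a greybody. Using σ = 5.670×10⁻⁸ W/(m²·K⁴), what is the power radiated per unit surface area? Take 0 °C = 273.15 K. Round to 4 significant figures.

T = 594.2 °C + 273.15 = 867.35 K.
Stefan–Boltzmann: I = εσT⁴ = 0.3933 × 5.670×10⁻⁸ × (867.35)⁴ = 1.262×10⁴ W/m².

I ≈ 1.262×10⁴ W/m²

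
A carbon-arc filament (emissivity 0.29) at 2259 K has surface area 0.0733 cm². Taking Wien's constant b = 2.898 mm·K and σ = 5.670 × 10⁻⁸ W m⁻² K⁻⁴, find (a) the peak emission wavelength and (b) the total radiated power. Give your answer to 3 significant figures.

λ_max ≈ 1.28 μm; P ≈ 3.14 W

(a) λ_max = b/T = 2.898×10⁻³/2259 = 1.283×10⁻⁶ m = 1.28 μm.
Area A = 0.0733 cm² = 7.33×10⁻⁶ m².
(b) P = εσAT⁴ = 0.29×5.670×10⁻⁸×7.33×10⁻⁶×(2259)⁴ = 3.14 W.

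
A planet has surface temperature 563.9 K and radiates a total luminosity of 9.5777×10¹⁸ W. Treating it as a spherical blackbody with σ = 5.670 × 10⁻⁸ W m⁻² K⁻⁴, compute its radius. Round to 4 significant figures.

R ≈ 1.153×10⁷ m

L = 4πR²σT⁴ ⇒ R = √(L/(4πσT⁴)).
σT⁴ = 5733.13 W/m², so R = √(9.5777×10¹⁸/(4π×5733.13)) = 1.153×10⁷ m.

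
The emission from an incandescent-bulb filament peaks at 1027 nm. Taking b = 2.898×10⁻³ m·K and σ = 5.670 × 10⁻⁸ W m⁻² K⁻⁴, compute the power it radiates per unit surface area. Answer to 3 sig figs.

Wien's law: T = b/λ_max = 2.898×10⁻³/1.027×10⁻⁶ = 2821.81 K.
Then I = σT⁴ = 5.670×10⁻⁸×(2821.81)⁴ = 3.59×10⁶ W/m².

I ≈ 3.59×10⁶ W/m²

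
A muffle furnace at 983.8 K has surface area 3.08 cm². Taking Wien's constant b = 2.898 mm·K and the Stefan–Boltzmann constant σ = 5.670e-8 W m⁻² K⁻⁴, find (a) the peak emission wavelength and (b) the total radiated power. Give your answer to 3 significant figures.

(a) λ_max = b/T = 2.898×10⁻³/983.8 = 2.946×10⁻⁶ m = 2.95×10³ nm.
Area A = 3.08 cm² = 3.08×10⁻⁴ m².
(b) P = σAT⁴ = 5.670×10⁻⁸×3.08×10⁻⁴×(983.8)⁴ = 16.4 W.

λ_max ≈ 2.95×10³ nm; P ≈ 16.4 W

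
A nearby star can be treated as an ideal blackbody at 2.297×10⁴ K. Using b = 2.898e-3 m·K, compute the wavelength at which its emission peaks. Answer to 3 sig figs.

Wien's displacement law: λ_max = b/T = (2.898×10⁻³ m·K)/(2.297×10⁴ K) = 1.262×10⁻⁷ m.
That is 126 nm, in the ultraviolet range.

λ_max ≈ 126 nm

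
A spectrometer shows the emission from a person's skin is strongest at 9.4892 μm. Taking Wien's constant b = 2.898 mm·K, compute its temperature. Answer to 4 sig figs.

Wien's law gives T = b/λ_max = (2.898×10⁻³ m·K)/(9.4892×10⁻⁶ m) = 305.4 K.

T ≈ 305.4 K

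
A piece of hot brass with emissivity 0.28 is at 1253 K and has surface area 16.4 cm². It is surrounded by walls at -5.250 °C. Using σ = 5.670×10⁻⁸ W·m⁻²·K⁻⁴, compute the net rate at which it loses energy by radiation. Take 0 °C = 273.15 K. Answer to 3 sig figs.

Surroundings: T = -5.250 °C + 273.15 = 267.900 K.
Area A = 16.4 cm² = 1.64×10⁻³ m².
Net radiated power P_net = εσA(T⁴ − T₀⁴) = 0.28×5.670×10⁻⁸×1.64×10⁻³×(1253⁴ − 267.900⁴).
T⁴ − T₀⁴ = 2.46493×10¹² − 5.15099×10⁹ = 2.45978×10¹² K⁴, so P_net = 64.0 W.

Net loss ≈ 64.0 W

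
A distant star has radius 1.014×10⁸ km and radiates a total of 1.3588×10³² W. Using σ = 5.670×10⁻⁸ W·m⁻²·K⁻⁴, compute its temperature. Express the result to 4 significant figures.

Surface area A = 4πR² = 4π(1.014×10¹¹ m)² = 1.29207×10²³ m².
P = σAT⁴ ⇒ T = (P/(σA))^(1/4) = (1.3588×10³²/(5.670×10⁻⁸×1.29207×10²³))^(1/4) = 1.167×10⁴ K.

T ≈ 1.167×10⁴ K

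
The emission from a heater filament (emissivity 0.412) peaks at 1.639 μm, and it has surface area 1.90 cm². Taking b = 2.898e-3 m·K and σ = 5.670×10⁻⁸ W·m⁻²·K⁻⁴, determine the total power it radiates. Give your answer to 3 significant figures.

Wien's law: T = b/λ_max = 2.898×10⁻³/1.639×10⁻⁶ = 1768.15 K.
Area A = 1.90 cm² = 1.90×10⁻⁴ m².
Then P = εσAT⁴ = 0.412×5.670×10⁻⁸×1.90×10⁻⁴×(1768.15)⁴ = 43.4 W.

P ≈ 43.4 W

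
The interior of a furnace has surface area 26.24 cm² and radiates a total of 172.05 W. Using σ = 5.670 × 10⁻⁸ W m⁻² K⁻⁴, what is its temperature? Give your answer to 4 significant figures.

T ≈ 1037 K

Area A = 26.24 cm² = 2.624×10⁻³ m².
P = σAT⁴ ⇒ T = (P/(σA))^(1/4) = (172.05/(5.670×10⁻⁸×2.624×10⁻³))^(1/4) = 1037 K.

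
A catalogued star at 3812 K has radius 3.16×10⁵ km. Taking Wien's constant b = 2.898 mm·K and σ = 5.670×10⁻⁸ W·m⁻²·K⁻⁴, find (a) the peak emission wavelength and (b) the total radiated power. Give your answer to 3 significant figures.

(a) λ_max = b/T = 2.898×10⁻³/3812 = 7.602×10⁻⁷ m = 0.760 μm.
Surface area A = 4πR² = 4π(3.16×10⁸ m)² = 1.25483×10¹⁸ m².
(b) P = σAT⁴ = 5.670×10⁻⁸×1.25483×10¹⁸×(3812)⁴ = 1.50×10²⁵ W.

λ_max ≈ 0.760 μm; P ≈ 1.50×10²⁵ W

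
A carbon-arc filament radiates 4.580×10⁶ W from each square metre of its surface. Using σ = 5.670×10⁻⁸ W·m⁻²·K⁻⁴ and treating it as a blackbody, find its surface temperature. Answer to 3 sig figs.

I = σT⁴, so T = (I/σ)^(1/4) = (4.580×10⁶/(5.670×10⁻⁸))^(1/4) = 3.00×10³ K.

T ≈ 3.00×10³ K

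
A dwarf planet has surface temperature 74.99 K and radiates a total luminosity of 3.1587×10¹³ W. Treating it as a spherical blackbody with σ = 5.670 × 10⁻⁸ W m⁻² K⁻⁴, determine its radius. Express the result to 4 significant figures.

R ≈ 1.184×10⁶ m

L = 4πR²σT⁴ ⇒ R = √(L/(4πσT⁴)).
σT⁴ = 1.79307 W/m², so R = √(3.1587×10¹³/(4π×1.79307)) = 1.184×10⁶ m.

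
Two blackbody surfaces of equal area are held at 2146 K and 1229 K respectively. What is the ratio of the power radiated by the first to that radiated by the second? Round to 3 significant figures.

P₁/P₂ ≈ 9.30

With equal areas, P₁/P₂ = (T₁/T₂)⁴ = (2146/1229)⁴ = 9.30.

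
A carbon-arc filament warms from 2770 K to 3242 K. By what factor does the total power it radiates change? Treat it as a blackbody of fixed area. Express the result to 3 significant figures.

P₂/P₁ ≈ 1.88

P ∝ T⁴, so P₂/P₁ = (T₂/T₁)⁴ = (3242/2770)⁴ = (1.17040)⁴ = 1.88.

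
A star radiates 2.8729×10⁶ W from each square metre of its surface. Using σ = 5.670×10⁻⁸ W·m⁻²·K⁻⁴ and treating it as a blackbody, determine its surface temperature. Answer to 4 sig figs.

I = σT⁴, so T = (I/σ)^(1/4) = (2.8729×10⁶/(5.670×10⁻⁸))^(1/4) = 2668 K.

T ≈ 2668 K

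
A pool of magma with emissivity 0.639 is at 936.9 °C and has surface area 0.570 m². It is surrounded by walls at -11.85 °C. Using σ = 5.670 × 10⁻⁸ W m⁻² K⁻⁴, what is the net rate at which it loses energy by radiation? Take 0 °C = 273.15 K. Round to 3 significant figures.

T = 936.9 °C + 273.15 = 1210.05 K.
Surroundings: T = -11.85 °C + 273.15 = 261.30 K.
Area A = 0.570 m².
Net radiated power P_net = εσA(T⁴ − T₀⁴) = 0.639×5.670×10⁻⁸×0.570×(1210.05⁴ − 261.30⁴).
T⁴ − T₀⁴ = 2.14394×10¹² − 4.66184×10⁹ = 2.13928×10¹² K⁴, so P_net = 4.42×10⁴ W.

Net loss ≈ 4.42×10⁴ W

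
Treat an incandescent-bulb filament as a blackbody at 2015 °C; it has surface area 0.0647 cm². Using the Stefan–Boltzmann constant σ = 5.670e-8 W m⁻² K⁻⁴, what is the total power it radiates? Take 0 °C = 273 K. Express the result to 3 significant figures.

T = 2015 °C + 273 = 2288 K.
Area A = 0.0647 cm² = 6.47×10⁻⁶ m².
P = σAT⁴ = 5.670×10⁻⁸ × 6.47×10⁻⁶ × (2288)⁴ = 10.1 W.

P ≈ 10.1 W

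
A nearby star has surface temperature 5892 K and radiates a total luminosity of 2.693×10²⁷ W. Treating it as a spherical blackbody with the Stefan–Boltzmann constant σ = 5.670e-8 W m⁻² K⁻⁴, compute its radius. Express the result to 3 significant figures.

L = 4πR²σT⁴ ⇒ R = √(L/(4πσT⁴)).
σT⁴ = 6.83336×10⁷ W/m², so R = √(2.693×10²⁷/(4π×6.83336×10⁷)) = 1.77×10⁹ m.

R ≈ 1.77×10⁹ m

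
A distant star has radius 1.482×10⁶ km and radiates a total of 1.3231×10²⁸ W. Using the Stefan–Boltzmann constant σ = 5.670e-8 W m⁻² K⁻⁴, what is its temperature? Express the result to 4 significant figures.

T ≈ 9589 K

Surface area A = 4πR² = 4π(1.482×10⁹ m)² = 2.75998×10¹⁹ m².
P = σAT⁴ ⇒ T = (P/(σA))^(1/4) = (1.3231×10²⁸/(5.670×10⁻⁸×2.75998×10¹⁹))^(1/4) = 9589 K.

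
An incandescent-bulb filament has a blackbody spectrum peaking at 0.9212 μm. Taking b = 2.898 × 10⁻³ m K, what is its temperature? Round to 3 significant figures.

T ≈ 3.15×10³ K

Wien's law gives T = b/λ_max = (2.898×10⁻³ m·K)/(9.212×10⁻⁷ m) = 3.15×10³ K.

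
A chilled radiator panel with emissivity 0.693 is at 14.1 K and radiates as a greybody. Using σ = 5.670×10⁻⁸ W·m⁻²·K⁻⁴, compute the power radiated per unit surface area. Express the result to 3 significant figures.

I ≈ 1.55×10⁻³ W/m²

Stefan–Boltzmann: I = εσT⁴ = 0.693 × 5.670×10⁻⁸ × (14.1)⁴ = 1.55×10⁻³ W/m².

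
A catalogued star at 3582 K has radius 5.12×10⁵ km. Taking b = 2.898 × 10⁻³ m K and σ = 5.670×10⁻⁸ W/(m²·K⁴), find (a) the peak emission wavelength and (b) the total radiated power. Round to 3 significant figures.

(a) λ_max = b/T = 2.898×10⁻³/3582 = 8.090×10⁻⁷ m = 0.809 μm.
Surface area A = 4πR² = 4π(5.12×10⁸ m)² = 3.29420×10¹⁸ m².
(b) P = σAT⁴ = 5.670×10⁻⁸×3.29420×10¹⁸×(3582)⁴ = 3.07×10²⁵ W.

λ_max ≈ 0.809 μm; P ≈ 3.07×10²⁵ W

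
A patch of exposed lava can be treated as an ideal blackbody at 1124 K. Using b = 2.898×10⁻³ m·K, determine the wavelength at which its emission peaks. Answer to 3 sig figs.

Wien's displacement law: λ_max = b/T = (2.898×10⁻³ m·K)/(1124 K) = 2.578×10⁻⁶ m.
That is 2.58×10³ nm, in the infrared range.

λ_max ≈ 2.58×10³ nm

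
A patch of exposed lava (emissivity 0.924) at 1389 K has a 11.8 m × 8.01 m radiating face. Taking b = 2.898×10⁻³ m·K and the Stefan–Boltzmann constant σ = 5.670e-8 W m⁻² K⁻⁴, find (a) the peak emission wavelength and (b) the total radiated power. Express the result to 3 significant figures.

λ_max ≈ 2.09 μm; P ≈ 1.84×10⁷ W

(a) λ_max = b/T = 2.898×10⁻³/1389 = 2.086×10⁻⁶ m = 2.09 μm.
Area A = 11.8 × 8.01 = 94.518 m².
(b) P = εσAT⁴ = 0.924×5.670×10⁻⁸×94.518×(1389)⁴ = 1.84×10⁷ W.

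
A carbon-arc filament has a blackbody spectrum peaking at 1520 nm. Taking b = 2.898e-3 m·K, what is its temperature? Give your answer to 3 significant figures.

T ≈ 1.91×10³ K

Wien's law gives T = b/λ_max = (2.898×10⁻³ m·K)/(1.520×10⁻⁶ m) = 1.91×10³ K.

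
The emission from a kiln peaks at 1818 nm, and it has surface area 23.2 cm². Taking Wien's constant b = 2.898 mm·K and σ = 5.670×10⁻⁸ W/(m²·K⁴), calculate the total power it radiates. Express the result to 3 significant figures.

P ≈ 849 W

Wien's law: T = b/λ_max = 2.898×10⁻³/1.818×10⁻⁶ = 1594.06 K.
Area A = 23.2 cm² = 2.32×10⁻³ m².
Then P = σAT⁴ = 5.670×10⁻⁸×2.32×10⁻³×(1594.06)⁴ = 849 W.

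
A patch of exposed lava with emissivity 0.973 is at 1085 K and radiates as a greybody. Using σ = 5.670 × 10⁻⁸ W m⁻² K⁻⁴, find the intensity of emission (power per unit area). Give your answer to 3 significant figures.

I ≈ 7.65×10⁴ W/m²

Stefan–Boltzmann: I = εσT⁴ = 0.973 × 5.670×10⁻⁸ × (1085)⁴ = 7.65×10⁴ W/m².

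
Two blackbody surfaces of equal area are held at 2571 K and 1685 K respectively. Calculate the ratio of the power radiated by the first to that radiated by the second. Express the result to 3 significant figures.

With equal areas, P₁/P₂ = (T₁/T₂)⁴ = (2571/1685)⁴ = 5.42.

P₁/P₂ ≈ 5.42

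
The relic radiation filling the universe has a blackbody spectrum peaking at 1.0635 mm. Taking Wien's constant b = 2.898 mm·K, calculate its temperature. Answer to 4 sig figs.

T ≈ 2.725 K

Wien's law gives T = b/λ_max = (2.898×10⁻³ m·K)/(1.0635×10⁻³ m) = 2.725 K.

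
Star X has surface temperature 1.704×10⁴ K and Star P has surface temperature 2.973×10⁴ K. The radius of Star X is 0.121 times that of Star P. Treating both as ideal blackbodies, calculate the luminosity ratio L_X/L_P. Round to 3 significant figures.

L ∝ R²T⁴, so L_X/L_P = (R_X/R_P)²(T_X/T_P)⁴ = (0.121)² × (1.704×10⁴/2.973×10⁴)⁴ = 0.014641 × 0.107919 = 1.58×10⁻³.

L_X/L_P ≈ 1.58×10⁻³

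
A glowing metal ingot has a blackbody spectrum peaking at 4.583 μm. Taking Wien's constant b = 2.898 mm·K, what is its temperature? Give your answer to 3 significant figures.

Wien's law gives T = b/λ_max = (2.898×10⁻³ m·K)/(4.583×10⁻⁶ m) = 632 K.

T ≈ 632 K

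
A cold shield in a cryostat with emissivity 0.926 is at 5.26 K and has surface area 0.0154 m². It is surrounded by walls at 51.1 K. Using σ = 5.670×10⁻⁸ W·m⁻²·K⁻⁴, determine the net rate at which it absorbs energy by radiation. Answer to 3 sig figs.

Net gain ≈ 5.51×10⁻³ W

Area A = 0.0154 m².
Net radiated power P_net = εσA(T⁴ − T₀⁴) = 0.926×5.670×10⁻⁸×0.0154×(5.26⁴ − 51.1⁴).
T⁴ − T₀⁴ = 765.496 − 6.81842×10⁶ = -6.81765×10⁶ K⁴, so P_net = -5.51×10⁻³ W — negative, meaning a net gain of 5.51×10⁻³ W.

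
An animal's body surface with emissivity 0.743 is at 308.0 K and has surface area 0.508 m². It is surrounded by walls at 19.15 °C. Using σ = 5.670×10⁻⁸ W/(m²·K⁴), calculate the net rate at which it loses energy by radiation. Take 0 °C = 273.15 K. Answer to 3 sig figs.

Surroundings: T = 19.15 °C + 273.15 = 292.30 K.
Area A = 0.508 m².
Net radiated power P_net = εσA(T⁴ − T₀⁴) = 0.743×5.670×10⁻⁸×0.508×(308.0⁴ − 292.30⁴).
T⁴ − T₀⁴ = 8.99918×10⁹ − 7.29987×10⁹ = 1.69931×10⁹ K⁴, so P_net = 36.4 W.

Net loss ≈ 36.4 W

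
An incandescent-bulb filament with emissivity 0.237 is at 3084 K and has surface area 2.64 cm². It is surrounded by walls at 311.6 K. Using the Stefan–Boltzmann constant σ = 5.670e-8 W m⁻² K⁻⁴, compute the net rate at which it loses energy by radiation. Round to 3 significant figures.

Area A = 2.64 cm² = 2.64×10⁻⁴ m².
Net radiated power P_net = εσA(T⁴ − T₀⁴) = 0.237×5.670×10⁻⁸×2.64×10⁻⁴×(3084⁴ − 311.6⁴).
T⁴ − T₀⁴ = 9.04602×10¹³ − 9.42735×10⁹ = 9.04508×10¹³ K⁴, so P_net = 321 W.

Net loss ≈ 321 W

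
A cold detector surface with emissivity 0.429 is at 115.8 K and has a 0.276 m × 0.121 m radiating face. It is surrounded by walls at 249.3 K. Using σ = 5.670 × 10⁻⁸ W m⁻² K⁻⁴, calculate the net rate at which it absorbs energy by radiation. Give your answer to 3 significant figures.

Net gain ≈ 2.99 W

Area A = 0.276 × 0.121 = 0.033396 m².
Net radiated power P_net = εσA(T⁴ − T₀⁴) = 0.429×5.670×10⁻⁸×0.033396×(115.8⁴ − 249.3⁴).
T⁴ − T₀⁴ = 1.79818×10⁸ − 3.86268×10⁹ = -3.68286×10⁹ K⁴, so P_net = -2.99 W — negative, meaning a net gain of 2.99 W.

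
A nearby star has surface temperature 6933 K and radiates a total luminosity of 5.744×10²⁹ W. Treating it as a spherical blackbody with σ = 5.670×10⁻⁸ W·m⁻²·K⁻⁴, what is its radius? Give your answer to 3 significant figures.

L = 4πR²σT⁴ ⇒ R = √(L/(4πσT⁴)).
σT⁴ = 1.30999×10⁸ W/m², so R = √(5.744×10²⁹/(4π×1.30999×10⁸)) = 1.87×10¹⁰ m.

R ≈ 1.87×10¹⁰ m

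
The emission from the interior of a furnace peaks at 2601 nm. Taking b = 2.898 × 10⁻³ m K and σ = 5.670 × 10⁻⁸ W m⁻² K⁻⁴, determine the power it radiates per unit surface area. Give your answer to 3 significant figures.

Wien's law: T = b/λ_max = 2.898×10⁻³/2.601×10⁻⁶ = 1114.19 K.
Then I = σT⁴ = 5.670×10⁻⁸×(1114.19)⁴ = 8.74×10⁴ W/m².

I ≈ 8.74×10⁴ W/m²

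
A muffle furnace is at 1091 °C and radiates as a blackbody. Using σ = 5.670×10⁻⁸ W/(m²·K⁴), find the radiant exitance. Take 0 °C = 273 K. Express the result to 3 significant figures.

T = 1091 °C + 273 = 1364 K.
Stefan–Boltzmann: I = σT⁴ = 5.670×10⁻⁸ × (1364)⁴ = 1.96×10⁵ W/m².

I ≈ 1.96×10⁵ W/m²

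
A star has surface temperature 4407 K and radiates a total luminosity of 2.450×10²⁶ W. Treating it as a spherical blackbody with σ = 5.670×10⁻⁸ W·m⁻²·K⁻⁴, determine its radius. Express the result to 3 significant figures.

R ≈ 9.55×10⁸ m

L = 4πR²σT⁴ ⇒ R = √(L/(4πσT⁴)).
σT⁴ = 2.13873×10⁷ W/m², so R = √(2.450×10²⁶/(4π×2.13873×10⁷)) = 9.55×10⁸ m.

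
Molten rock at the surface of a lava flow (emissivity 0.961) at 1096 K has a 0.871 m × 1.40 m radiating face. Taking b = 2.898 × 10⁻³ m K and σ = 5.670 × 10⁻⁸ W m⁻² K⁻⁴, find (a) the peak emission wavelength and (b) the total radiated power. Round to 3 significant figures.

(a) λ_max = b/T = 2.898×10⁻³/1096 = 2.644×10⁻⁶ m = 2.64×10³ nm.
Area A = 0.871 × 1.40 = 1.2194 m².
(b) P = εσAT⁴ = 0.961×5.670×10⁻⁸×1.2194×(1096)⁴ = 9.59×10⁴ W.

λ_max ≈ 2.64×10³ nm; P ≈ 9.59×10⁴ W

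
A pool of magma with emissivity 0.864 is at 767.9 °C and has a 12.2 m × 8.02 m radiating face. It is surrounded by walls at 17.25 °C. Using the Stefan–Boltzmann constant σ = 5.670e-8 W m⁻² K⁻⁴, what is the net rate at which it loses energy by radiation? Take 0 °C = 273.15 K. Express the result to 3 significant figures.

T = 767.9 °C + 273.15 = 1041.05 K.
Surroundings: T = 17.25 °C + 273.15 = 290.40 K.
Area A = 12.2 × 8.02 = 97.844 m².
Net radiated power P_net = εσA(T⁴ − T₀⁴) = 0.864×5.670×10⁻⁸×97.844×(1041.05⁴ − 290.40⁴).
T⁴ − T₀⁴ = 1.17459×10¹² − 7.11191×10⁹ = 1.16748×10¹² K⁴, so P_net = 5.60×10⁶ W.

Net loss ≈ 5.60×10⁶ W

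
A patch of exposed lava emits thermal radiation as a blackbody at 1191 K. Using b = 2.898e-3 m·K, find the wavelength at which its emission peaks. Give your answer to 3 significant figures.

λ_max ≈ 2.43 μm

Wien's displacement law: λ_max = b/T = (2.898×10⁻³ m·K)/(1191 K) = 2.433×10⁻⁶ m.
That is 2.43 μm, in the infrared range.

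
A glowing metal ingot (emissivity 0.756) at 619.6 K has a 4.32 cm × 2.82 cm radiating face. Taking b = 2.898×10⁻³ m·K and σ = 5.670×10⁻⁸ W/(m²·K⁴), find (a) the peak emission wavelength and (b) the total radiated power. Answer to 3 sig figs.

λ_max ≈ 4.68 μm; P ≈ 7.70 W

(a) λ_max = b/T = 2.898×10⁻³/619.6 = 4.677×10⁻⁶ m = 4.68 μm.
Area A = 0.0432 × 0.0282 = 1.21824×10⁻³ m².
(b) P = εσAT⁴ = 0.756×5.670×10⁻⁸×1.21824×10⁻³×(619.6)⁴ = 7.70 W.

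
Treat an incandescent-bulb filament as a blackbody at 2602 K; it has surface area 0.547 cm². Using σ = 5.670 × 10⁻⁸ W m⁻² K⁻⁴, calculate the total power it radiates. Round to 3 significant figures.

P ≈ 142 W

Area A = 0.547 cm² = 5.47×10⁻⁵ m².
P = σAT⁴ = 5.670×10⁻⁸ × 5.47×10⁻⁵ × (2602)⁴ = 142 W.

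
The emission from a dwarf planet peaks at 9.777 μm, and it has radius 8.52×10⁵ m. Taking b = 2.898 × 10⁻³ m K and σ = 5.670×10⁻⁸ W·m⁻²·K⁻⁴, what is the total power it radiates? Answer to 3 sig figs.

Wien's law: T = b/λ_max = 2.898×10⁻³/9.777×10⁻⁶ = 296.410 K.
Surface area A = 4πR² = 4π(8.52×10⁵ m)² = 9.12198×10¹² m².
Then P = σAT⁴ = 5.670×10⁻⁸×9.12198×10¹²×(296.410)⁴ = 3.99×10¹⁵ W.

P ≈ 3.99×10¹⁵ W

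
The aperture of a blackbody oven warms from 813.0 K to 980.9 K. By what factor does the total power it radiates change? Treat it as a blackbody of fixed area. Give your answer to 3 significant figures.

P ∝ T⁴, so P₂/P₁ = (T₂/T₁)⁴ = (980.9/813.0)⁴ = (1.20652)⁴ = 2.12.

P₂/P₁ ≈ 2.12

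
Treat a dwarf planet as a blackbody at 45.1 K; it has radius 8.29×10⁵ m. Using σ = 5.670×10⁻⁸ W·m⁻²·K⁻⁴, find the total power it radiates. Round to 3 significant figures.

Surface area A = 4πR² = 4π(8.29×10⁵ m)² = 8.63613×10¹² m².
P = σAT⁴ = 5.670×10⁻⁸ × 8.63613×10¹² × (45.1)⁴ = 2.03×10¹² W.

P ≈ 2.03×10¹² W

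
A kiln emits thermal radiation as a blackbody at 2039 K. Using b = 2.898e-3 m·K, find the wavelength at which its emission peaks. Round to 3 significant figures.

Wien's displacement law: λ_max = b/T = (2.898×10⁻³ m·K)/(2039 K) = 1.421×10⁻⁶ m.
That is 1.42 μm, in the infrared range.

λ_max ≈ 1.42 μm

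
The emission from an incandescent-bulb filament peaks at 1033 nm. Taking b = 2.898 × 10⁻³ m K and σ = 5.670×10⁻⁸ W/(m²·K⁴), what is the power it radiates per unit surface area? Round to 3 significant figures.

I ≈ 3.51×10⁶ W/m²

Wien's law: T = b/λ_max = 2.898×10⁻³/1.033×10⁻⁶ = 2805.42 K.
Then I = σT⁴ = 5.670×10⁻⁸×(2805.42)⁴ = 3.51×10⁶ W/m².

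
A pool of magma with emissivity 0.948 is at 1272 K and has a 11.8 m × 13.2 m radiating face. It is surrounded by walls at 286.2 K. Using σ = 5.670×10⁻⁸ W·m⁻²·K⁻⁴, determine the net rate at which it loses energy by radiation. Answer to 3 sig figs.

Net loss ≈ 2.19×10⁷ W

Area A = 11.8 × 13.2 = 155.76 m².
Net radiated power P_net = εσA(T⁴ − T₀⁴) = 0.948×5.670×10⁻⁸×155.76×(1272⁴ − 286.2⁴).
T⁴ − T₀⁴ = 2.61787×10¹² − 6.70932×10⁹ = 2.61116×10¹² K⁴, so P_net = 2.19×10⁷ W.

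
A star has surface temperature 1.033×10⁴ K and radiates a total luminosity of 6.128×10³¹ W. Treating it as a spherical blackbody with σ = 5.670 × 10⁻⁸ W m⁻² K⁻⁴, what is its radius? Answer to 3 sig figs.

L = 4πR²σT⁴ ⇒ R = √(L/(4πσT⁴)).
σT⁴ = 6.45631×10⁸ W/m², so R = √(6.128×10³¹/(4π×6.45631×10⁸)) = 8.69×10¹⁰ m.

R ≈ 8.69×10¹⁰ m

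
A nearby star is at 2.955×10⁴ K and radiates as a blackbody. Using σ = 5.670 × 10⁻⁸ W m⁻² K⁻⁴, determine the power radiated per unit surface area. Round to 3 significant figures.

I ≈ 4.32×10¹⁰ W/m²

Stefan–Boltzmann: I = σT⁴ = 5.670×10⁻⁸ × (2.955×10⁴)⁴ = 4.32×10¹⁰ W/m².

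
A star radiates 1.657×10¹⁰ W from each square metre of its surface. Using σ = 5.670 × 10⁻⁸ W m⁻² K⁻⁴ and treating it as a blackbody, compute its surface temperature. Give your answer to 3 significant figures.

I = σT⁴, so T = (I/σ)^(1/4) = (1.657×10¹⁰/(5.670×10⁻⁸))^(1/4) = 2.33×10⁴ K.

T ≈ 2.33×10⁴ K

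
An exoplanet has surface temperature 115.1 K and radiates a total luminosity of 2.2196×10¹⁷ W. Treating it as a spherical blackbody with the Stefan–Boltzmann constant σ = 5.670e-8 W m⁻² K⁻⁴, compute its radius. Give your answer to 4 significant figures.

L = 4πR²σT⁴ ⇒ R = √(L/(4πσT⁴)).
σT⁴ = 9.95140 W/m², so R = √(2.2196×10¹⁷/(4π×9.95140)) = 4.213×10⁷ m.

R ≈ 4.213×10⁷ m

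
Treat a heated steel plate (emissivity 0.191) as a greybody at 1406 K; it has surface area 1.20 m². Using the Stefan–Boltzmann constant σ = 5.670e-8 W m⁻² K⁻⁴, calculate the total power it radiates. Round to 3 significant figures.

Area A = 1.20 m².
P = εσAT⁴ = 0.191 × 5.670×10⁻⁸ × 1.20 × (1406)⁴ = 5.08×10⁴ W.

P ≈ 5.08×10⁴ W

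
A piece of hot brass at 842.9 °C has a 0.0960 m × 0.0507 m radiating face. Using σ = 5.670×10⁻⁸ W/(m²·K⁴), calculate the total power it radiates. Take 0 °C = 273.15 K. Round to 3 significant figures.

P ≈ 428 W

T = 842.9 °C + 273.15 = 1116.05 K.
Area A = 0.0960 × 0.0507 = 4.8672×10⁻³ m².
P = σAT⁴ = 5.670×10⁻⁸ × 4.8672×10⁻³ × (1116.05)⁴ = 428 W.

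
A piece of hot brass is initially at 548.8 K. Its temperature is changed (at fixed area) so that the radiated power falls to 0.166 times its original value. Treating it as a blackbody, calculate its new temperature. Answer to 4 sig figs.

T₂ ≈ 350.3 K

P ∝ T⁴, so T₂/T₁ = (P₂/P₁)^(1/4) = (0.166)^(1/4) = 0.638303.
T₂ = 548.8 × 0.638303 = 350.3 K.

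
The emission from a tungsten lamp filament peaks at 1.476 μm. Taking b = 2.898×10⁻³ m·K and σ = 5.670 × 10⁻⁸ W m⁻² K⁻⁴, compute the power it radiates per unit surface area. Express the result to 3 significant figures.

I ≈ 8.43×10⁵ W/m²

Wien's law: T = b/λ_max = 2.898×10⁻³/1.476×10⁻⁶ = 1963.41 K.
Then I = σT⁴ = 5.670×10⁻⁸×(1963.41)⁴ = 8.43×10⁵ W/m².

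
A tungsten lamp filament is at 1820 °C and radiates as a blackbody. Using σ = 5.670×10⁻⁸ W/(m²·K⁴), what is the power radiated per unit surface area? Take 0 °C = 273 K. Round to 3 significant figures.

I ≈ 1.09×10⁶ W/m²

T = 1820 °C + 273 = 2093 K.
Stefan–Boltzmann: I = σT⁴ = 5.670×10⁻⁸ × (2093)⁴ = 1.09×10⁶ W/m².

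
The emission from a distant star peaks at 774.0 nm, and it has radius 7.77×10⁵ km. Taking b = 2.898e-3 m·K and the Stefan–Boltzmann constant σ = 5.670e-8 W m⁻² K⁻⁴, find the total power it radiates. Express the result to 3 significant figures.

Wien's law: T = b/λ_max = 2.898×10⁻³/7.740×10⁻⁷ = 3744.19 K.
Surface area A = 4πR² = 4π(7.77×10⁸ m)² = 7.58668×10¹⁸ m².
Then P = σAT⁴ = 5.670×10⁻⁸×7.58668×10¹⁸×(3744.19)⁴ = 8.45×10²⁵ W.

P ≈ 8.45×10²⁵ W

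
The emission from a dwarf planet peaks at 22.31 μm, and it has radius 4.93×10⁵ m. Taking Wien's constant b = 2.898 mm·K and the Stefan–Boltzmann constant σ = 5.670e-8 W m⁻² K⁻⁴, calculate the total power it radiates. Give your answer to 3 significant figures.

Wien's law: T = b/λ_max = 2.898×10⁻³/2.231×10⁻⁵ = 129.897 K.
Surface area A = 4πR² = 4π(4.93×10⁵ m)² = 3.05424×10¹² m².
Then P = σAT⁴ = 5.670×10⁻⁸×3.05424×10¹²×(129.897)⁴ = 4.93×10¹³ W.

P ≈ 4.93×10¹³ W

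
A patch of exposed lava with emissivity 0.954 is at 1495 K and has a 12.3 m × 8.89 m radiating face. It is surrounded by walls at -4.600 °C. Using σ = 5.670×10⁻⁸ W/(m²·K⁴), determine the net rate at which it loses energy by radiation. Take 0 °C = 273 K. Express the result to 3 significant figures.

Net loss ≈ 2.95×10⁷ W

Surroundings: T = -4.600 °C + 273 = 268.400 K.
Area A = 12.3 × 8.89 = 109.347 m².
Net radiated power P_net = εσA(T⁴ − T₀⁴) = 0.954×5.670×10⁻⁸×109.347×(1495⁴ − 268.400⁴).
T⁴ − T₀⁴ = 4.99534×10¹² − 5.18955×10⁹ = 4.99015×10¹² K⁴, so P_net = 2.95×10⁷ W.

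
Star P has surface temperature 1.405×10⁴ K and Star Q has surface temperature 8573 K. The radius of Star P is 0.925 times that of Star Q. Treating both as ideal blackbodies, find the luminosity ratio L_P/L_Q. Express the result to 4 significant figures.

L_P/L_Q ≈ 6.172

L ∝ R²T⁴, so L_P/L_Q = (R_P/R_Q)²(T_P/T_Q)⁴ = (0.925)² × (1.405×10⁴/8573)⁴ = 0.855625 × 7.21396 = 6.172.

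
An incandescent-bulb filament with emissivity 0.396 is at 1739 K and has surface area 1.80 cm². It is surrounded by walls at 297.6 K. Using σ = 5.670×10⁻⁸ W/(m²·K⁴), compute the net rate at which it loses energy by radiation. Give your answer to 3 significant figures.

Net loss ≈ 36.9 W

Area A = 1.80 cm² = 1.80×10⁻⁴ m².
Net radiated power P_net = εσA(T⁴ − T₀⁴) = 0.396×5.670×10⁻⁸×1.80×10⁻⁴×(1739⁴ − 297.6⁴).
T⁴ − T₀⁴ = 9.14531×10¹² − 7.84389×10⁹ = 9.13747×10¹² K⁴, so P_net = 36.9 W.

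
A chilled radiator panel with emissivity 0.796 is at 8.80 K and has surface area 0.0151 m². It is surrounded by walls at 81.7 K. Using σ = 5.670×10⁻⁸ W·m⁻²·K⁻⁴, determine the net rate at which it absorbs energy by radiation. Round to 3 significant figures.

Net gain ≈ 0.0304 W

Area A = 0.0151 m².
Net radiated power P_net = εσA(T⁴ − T₀⁴) = 0.796×5.670×10⁻⁸×0.0151×(8.80⁴ − 81.7⁴).
T⁴ − T₀⁴ = 5996.95 − 4.45542×10⁷ = -4.45482×10⁷ K⁴, so P_net = -0.0304 W — negative, meaning a net gain of 0.0304 W.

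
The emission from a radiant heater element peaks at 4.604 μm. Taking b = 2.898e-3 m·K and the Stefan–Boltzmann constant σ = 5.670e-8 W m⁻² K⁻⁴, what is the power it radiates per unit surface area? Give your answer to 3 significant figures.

Wien's law: T = b/λ_max = 2.898×10⁻³/4.604×10⁻⁶ = 629.453 K.
Then I = σT⁴ = 5.670×10⁻⁸×(629.453)⁴ = 8.90×10³ W/m².

I ≈ 8.90×10³ W/m²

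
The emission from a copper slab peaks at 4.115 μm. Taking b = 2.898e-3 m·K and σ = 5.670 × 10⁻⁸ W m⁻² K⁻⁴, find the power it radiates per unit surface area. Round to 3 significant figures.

Wien's law: T = b/λ_max = 2.898×10⁻³/4.115×10⁻⁶ = 704.253 K.
Then I = σT⁴ = 5.670×10⁻⁸×(704.253)⁴ = 1.39×10⁴ W/m².

I ≈ 1.39×10⁴ W/m²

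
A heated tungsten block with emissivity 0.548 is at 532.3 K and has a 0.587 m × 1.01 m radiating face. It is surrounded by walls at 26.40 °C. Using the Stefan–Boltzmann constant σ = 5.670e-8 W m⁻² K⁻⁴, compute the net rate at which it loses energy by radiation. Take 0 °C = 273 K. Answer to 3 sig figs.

Surroundings: T = 26.40 °C + 273 = 299.40 K.
Area A = 0.587 × 1.01 = 0.59287 m².
Net radiated power P_net = εσA(T⁴ − T₀⁴) = 0.548×5.670×10⁻⁸×0.59287×(532.3⁴ − 299.40⁴).
T⁴ − T₀⁴ = 8.02834×10¹⁰ − 8.03539×10⁹ = 7.22480×10¹⁰ K⁴, so P_net = 1.33×10³ W.

Net loss ≈ 1.33×10³ W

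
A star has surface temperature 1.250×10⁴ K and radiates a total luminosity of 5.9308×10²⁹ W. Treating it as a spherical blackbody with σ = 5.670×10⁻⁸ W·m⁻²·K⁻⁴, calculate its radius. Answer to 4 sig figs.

L = 4πR²σT⁴ ⇒ R = √(L/(4πσT⁴)).
σT⁴ = 1.38428×10⁹ W/m², so R = √(5.9308×10²⁹/(4π×1.38428×10⁹)) = 5.839×10⁹ m.

R ≈ 5.839×10⁹ m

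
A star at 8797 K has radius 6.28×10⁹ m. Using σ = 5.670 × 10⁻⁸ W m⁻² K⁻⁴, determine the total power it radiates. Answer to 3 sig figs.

P ≈ 1.68×10²⁹ W

Surface area A = 4πR² = 4π(6.28×10⁹ m)² = 4.95598×10²⁰ m².
P = σAT⁴ = 5.670×10⁻⁸ × 4.95598×10²⁰ × (8797)⁴ = 1.68×10²⁹ W.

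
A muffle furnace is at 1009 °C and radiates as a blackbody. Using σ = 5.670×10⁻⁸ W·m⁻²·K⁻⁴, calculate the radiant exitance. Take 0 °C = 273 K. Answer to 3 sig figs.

T = 1009 °C + 273 = 1282 K.
Stefan–Boltzmann: I = σT⁴ = 5.670×10⁻⁸ × (1282)⁴ = 1.53×10⁵ W/m².

I ≈ 1.53×10⁵ W/m²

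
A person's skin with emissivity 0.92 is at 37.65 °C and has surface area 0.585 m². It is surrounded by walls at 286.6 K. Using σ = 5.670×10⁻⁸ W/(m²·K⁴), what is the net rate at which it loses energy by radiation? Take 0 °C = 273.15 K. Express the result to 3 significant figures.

Net loss ≈ 78.9 W

T = 37.65 °C + 273.15 = 310.80 K.
Area A = 0.585 m².
Net radiated power P_net = εσA(T⁴ − T₀⁴) = 0.92×5.670×10⁻⁸×0.585×(310.80⁴ − 286.6⁴).
T⁴ − T₀⁴ = 9.33091×10⁹ − 6.74691×10⁹ = 2.58400×10⁹ K⁴, so P_net = 78.9 W.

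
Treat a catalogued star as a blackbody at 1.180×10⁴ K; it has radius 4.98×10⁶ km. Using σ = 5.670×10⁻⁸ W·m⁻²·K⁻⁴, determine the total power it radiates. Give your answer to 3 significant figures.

Surface area A = 4πR² = 4π(4.98×10⁹ m)² = 3.11651×10²⁰ m².
P = σAT⁴ = 5.670×10⁻⁸ × 3.11651×10²⁰ × (1.180×10⁴)⁴ = 3.43×10²⁹ W.

P ≈ 3.43×10²⁹ W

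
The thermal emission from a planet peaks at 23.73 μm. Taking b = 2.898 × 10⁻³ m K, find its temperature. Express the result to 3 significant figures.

T ≈ 122 K

Wien's law gives T = b/λ_max = (2.898×10⁻³ m·K)/(2.373×10⁻⁵ m) = 122 K.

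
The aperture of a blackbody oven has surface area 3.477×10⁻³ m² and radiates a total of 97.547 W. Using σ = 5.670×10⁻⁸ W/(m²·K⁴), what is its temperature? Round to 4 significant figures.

Area A = 3.477×10⁻³ m².
P = σAT⁴ ⇒ T = (P/(σA))^(1/4) = (97.547/(5.670×10⁻⁸×3.477×10⁻³))^(1/4) = 838.7 K.

T ≈ 838.7 K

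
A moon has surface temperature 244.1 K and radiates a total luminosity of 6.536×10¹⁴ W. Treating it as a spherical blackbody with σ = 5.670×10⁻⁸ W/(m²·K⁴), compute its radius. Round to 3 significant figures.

L = 4πR²σT⁴ ⇒ R = √(L/(4πσT⁴)).
σT⁴ = 201.305 W/m², so R = √(6.536×10¹⁴/(4π×201.305)) = 5.08×10⁵ m.

R ≈ 5.08×10⁵ m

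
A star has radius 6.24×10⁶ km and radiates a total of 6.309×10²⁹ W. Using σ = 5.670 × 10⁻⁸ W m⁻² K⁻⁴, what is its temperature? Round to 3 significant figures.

T ≈ 1.23×10⁴ K

Surface area A = 4πR² = 4π(6.24×10⁹ m)² = 4.89304×10²⁰ m².
P = σAT⁴ ⇒ T = (P/(σA))^(1/4) = (6.309×10²⁹/(5.670×10⁻⁸×4.89304×10²⁰))^(1/4) = 1.23×10⁴ K.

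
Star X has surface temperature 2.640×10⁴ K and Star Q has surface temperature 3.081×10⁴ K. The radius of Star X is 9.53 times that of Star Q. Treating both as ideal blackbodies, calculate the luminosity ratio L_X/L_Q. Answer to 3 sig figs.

L_X/L_Q ≈ 49.0

L ∝ R²T⁴, so L_X/L_Q = (R_X/R_Q)²(T_X/T_Q)⁴ = (9.53)² × (2.640×10⁴/3.081×10⁴)⁴ = 90.8209 × 0.539075 = 49.0.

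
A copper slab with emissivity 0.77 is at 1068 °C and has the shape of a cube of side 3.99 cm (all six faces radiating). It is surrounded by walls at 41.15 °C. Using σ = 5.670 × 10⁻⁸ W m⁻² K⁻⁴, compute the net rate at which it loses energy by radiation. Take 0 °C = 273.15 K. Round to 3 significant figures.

Net loss ≈ 1.35×10³ W

T = 1068 °C + 273.15 = 1341.15 K.
Surroundings: T = 41.15 °C + 273.15 = 314.30 K.
Area A = 6s² = 6×(0.0399 m)² = 9.55206×10⁻³ m².
Net radiated power P_net = εσA(T⁴ − T₀⁴) = 0.77×5.670×10⁻⁸×9.55206×10⁻³×(1341.15⁴ − 314.30⁴).
T⁴ − T₀⁴ = 3.23526×10¹² − 9.75838×10⁹ = 3.22550×10¹² K⁴, so P_net = 1.35×10³ W.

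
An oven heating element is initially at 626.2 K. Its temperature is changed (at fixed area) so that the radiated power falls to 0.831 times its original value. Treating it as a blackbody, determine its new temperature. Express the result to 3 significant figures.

T₂ ≈ 598 K

P ∝ T⁴, so T₂/T₁ = (P₂/P₁)^(1/4) = (0.831)^(1/4) = 0.954773.
T₂ = 626.2 × 0.954773 = 598 K.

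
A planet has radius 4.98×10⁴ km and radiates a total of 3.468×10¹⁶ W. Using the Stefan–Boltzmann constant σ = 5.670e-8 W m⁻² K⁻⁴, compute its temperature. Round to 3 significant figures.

T ≈ 66.6 K

Surface area A = 4πR² = 4π(4.98×10⁷ m)² = 3.11651×10¹⁶ m².
P = σAT⁴ ⇒ T = (P/(σA))^(1/4) = (3.468×10¹⁶/(5.670×10⁻⁸×3.11651×10¹⁶))^(1/4) = 66.6 K.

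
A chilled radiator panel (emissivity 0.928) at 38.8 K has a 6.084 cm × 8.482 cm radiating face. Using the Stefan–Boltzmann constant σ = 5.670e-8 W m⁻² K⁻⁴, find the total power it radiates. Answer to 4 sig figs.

P ≈ 6.154×10⁻⁴ W

Area A = 0.06084 × 0.08482 = 5.16045×10⁻³ m².
P = εσAT⁴ = 0.928 × 5.670×10⁻⁸ × 5.16045×10⁻³ × (38.8)⁴ = 6.154×10⁻⁴ W.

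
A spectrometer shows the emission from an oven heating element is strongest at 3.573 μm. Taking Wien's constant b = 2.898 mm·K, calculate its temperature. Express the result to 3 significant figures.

Wien's law gives T = b/λ_max = (2.898×10⁻³ m·K)/(3.573×10⁻⁶ m) = 811 K.

T ≈ 811 K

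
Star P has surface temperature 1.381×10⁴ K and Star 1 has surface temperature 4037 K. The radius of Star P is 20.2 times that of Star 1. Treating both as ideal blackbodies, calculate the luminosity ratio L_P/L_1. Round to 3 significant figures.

L_P/L_1 ≈ 5.59×10⁴

L ∝ R²T⁴, so L_P/L_1 = (R_P/R_1)²(T_P/T_1)⁴ = (20.2)² × (1.381×10⁴/4037)⁴ = 408.04 × 136.943 = 5.59×10⁴.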